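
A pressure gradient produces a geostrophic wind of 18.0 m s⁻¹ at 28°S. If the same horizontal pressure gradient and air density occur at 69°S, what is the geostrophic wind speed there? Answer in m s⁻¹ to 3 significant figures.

9.05 m s⁻¹

With the same pressure gradient and density, V_g ∝ 1/f ∝ 1/sin φ.
V₂ = V₁ · sin φ₁ / sin φ₂ = 18.0 × sin 28° / sin 69°
V₂ = 18.0 × 0.4695/0.9336 = 9.05 m s⁻¹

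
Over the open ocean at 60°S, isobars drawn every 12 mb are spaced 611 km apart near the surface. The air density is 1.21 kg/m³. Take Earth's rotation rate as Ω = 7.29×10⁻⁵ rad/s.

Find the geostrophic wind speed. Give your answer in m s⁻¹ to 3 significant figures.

Coriolis parameter at 60°S:
f = 2Ω sin φ = 2 × 7.29×10⁻⁵ × sin 60° = 1.26×10⁻⁴ s⁻¹
Pressure gradient: |∂P/∂n| = 1200 Pa / 611000 m = 1.96×10⁻³ Pa/m
Geostrophic balance (pressure-gradient force = Coriolis force):
V_g = (1/(fρ)) |∂P/∂n| = 1.96×10⁻³ / (1.26×10⁻⁴ × 1.21) = 12.9 m/s

12.9 m s⁻¹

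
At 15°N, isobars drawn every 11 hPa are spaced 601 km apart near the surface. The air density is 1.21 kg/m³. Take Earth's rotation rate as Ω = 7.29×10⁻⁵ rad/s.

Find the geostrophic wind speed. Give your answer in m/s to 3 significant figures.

40.1 m/s

Coriolis parameter at 15°N:
f = 2Ω sin φ = 2 × 7.29×10⁻⁵ × sin 15° = 3.77×10⁻⁵ s⁻¹
Pressure gradient: |∂P/∂n| = 1100 Pa / 601000 m = 1.83×10⁻³ Pa/m
Geostrophic balance (pressure-gradient force = Coriolis force):
V_g = (1/(fρ)) |∂P/∂n| = 1.83×10⁻³ / (3.77×10⁻⁵ × 1.21) = 40.1 m/s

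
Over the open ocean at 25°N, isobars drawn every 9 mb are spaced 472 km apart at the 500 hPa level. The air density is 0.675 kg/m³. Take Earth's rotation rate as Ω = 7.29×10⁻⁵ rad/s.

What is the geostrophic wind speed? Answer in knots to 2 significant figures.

89 knots

Coriolis parameter at 25°N:
f = 2Ω sin φ = 2 × 7.29×10⁻⁵ × sin 25° = 6.16×10⁻⁵ s⁻¹
Pressure gradient: |∂P/∂n| = 900 Pa / 472000 m = 1.91×10⁻³ Pa/m
Geostrophic balance (pressure-gradient force = Coriolis force):
V_g = (1/(fρ)) |∂P/∂n| = 1.91×10⁻³ / (6.16×10⁻⁵ × 0.675) = 45.8 m/s
Converting: 45.8 m/s × 1.944 = 89 knots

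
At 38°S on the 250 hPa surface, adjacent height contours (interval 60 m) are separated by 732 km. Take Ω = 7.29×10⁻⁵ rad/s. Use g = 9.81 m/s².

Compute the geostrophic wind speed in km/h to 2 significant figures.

32 km/h

Coriolis parameter at 38°S:
f = 2Ω sin φ = 2 × 7.29×10⁻⁵ × sin 38° = 8.98×10⁻⁵ s⁻¹
Height gradient: |∂Z/∂n| = 60 m / 732000 m = 8.20×10⁻⁵
On a pressure surface, geostrophic balance gives V_g = (g/f)|∂Z/∂n|:
V_g = 9.81 × 8.20×10⁻⁵ / 8.98×10⁻⁵ = 8.96 m/s
Converting: 8.96 m/s × 3.6 = 32 km/h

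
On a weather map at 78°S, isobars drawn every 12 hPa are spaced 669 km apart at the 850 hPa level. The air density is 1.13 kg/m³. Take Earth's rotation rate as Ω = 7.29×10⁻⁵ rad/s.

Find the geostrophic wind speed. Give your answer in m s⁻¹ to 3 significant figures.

Coriolis parameter at 78°S:
f = 2Ω sin φ = 2 × 7.29×10⁻⁵ × sin 78° = 1.43×10⁻⁴ s⁻¹
Pressure gradient: |∂P/∂n| = 1200 Pa / 669000 m = 1.79×10⁻³ Pa/m
Geostrophic balance (pressure-gradient force = Coriolis force):
V_g = (1/(fρ)) |∂P/∂n| = 1.79×10⁻³ / (1.43×10⁻⁴ × 1.13) = 11.1 m/s

11.1 m s⁻¹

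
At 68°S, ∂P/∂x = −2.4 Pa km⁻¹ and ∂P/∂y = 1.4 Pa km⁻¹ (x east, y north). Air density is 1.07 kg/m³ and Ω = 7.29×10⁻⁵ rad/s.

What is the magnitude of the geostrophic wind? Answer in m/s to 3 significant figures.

Coriolis parameter at 68°S:
f = 2Ω sin φ = 2 × 7.29×10⁻⁵ × sin 68° = 1.35×10⁻⁴ s⁻¹
In the Southern Hemisphere f is negative: f = −1.35×10⁻⁴ s⁻¹.
Component geostrophic relations (x east, y north):
u_g = −(1/(fρ)) ∂P/∂y,  v_g = (1/(fρ)) ∂P/∂x
u_g = −(1.4×10⁻³)/(−1.35×10⁻⁴ × 1.07) = 9.68 m/s;  v_g = (−2.4×10⁻³)/(−1.35×10⁻⁴ × 1.07) = 16.6 m/s
|V_g| = √(u_g² + v_g²) = 19.2 m/s

19.2 m/s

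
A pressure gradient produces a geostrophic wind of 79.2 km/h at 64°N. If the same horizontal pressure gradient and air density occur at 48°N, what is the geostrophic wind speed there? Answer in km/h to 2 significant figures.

96 km/h

With the same pressure gradient and density, V_g ∝ 1/f ∝ 1/sin φ.
V₂ = V₁ · sin φ₁ / sin φ₂ = 79.2 × sin 64° / sin 48°
V₂ = 79.2 × 0.8988/0.7431 = 96 km/h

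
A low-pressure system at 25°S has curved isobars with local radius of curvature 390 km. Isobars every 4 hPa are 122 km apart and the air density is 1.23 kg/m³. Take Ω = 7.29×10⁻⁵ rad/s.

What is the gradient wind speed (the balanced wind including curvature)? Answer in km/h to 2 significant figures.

81 km/h

Coriolis parameter at 25°S:
f = 2Ω sin φ = 2 × 7.29×10⁻⁵ × sin 25° = 6.16×10⁻⁵ s⁻¹
Pressure gradient: |∂P/∂n| = 400 Pa / 122000 m = 3.28×10⁻³ Pa/m
Geostrophic speed: V_g = |∂P/∂n|/(fρ) = 3.28×10⁻³/(6.16×10⁻⁵ × 1.23) = 43.3 m/s
Around a low, centrifugal force acts outward with Coriolis, so pressure-gradient force balances both:
(1/ρ)|∂P/∂n| = fV + V²/R  →  V² + fR·V − fR·V_g = 0
With fR = 6.16×10⁻⁵ × 390×10³ m = 24.0 m/s:
V = [−fR + √((fR)² + 4 fR V_g)]/2 = [−24.0 + √(24.0² + 4×24.0×43.3)]/2 = 22.4 m/s
Subgeostrophic (V < V_g = 43.3 m/s), as expected around a low.
Converting: 22.4 m/s × 3.6 = 81 km/h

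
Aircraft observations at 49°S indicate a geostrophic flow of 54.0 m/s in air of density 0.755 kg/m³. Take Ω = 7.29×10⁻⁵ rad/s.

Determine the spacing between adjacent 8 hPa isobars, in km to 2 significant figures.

Coriolis parameter at 49°S:
f = 2Ω sin φ = 2 × 7.29×10⁻⁵ × sin 49° = 1.10×10⁻⁴ s⁻¹
Geostrophic balance rearranged: |∂P/∂n| = f ρ V_g
|∂P/∂n| = 1.10×10⁻⁴ × 0.755 × 54.0 = 4.49×10⁻³ Pa/m
Isobar spacing: Δn = ΔP/|∂P/∂n| = 800 Pa / 4.49×10⁻³ Pa/m = 178325 m ≈ 180 km

180 km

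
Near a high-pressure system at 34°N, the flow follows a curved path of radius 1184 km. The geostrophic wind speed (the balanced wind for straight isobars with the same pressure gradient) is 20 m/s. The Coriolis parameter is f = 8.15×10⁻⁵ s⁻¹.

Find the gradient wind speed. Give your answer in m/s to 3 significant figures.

Around a high, pressure-gradient force acts outward with centrifugal, so Coriolis balances both:
fV = (1/ρ)|∂P/∂n| + V²/R  →  V² − fR·V + fR·V_g = 0
With fR = 8.15×10⁻⁵ × 1184×10³ m = 96.5 m/s:
V = [fR − √((fR)² − 4 fR V_g)]/2 = [96.5 − √(96.5² − 4×96.5×20)]/2 = 28.3 m/s
Supergeostrophic (V > V_g = 20 m/s), as expected around a high.

28.3 m/s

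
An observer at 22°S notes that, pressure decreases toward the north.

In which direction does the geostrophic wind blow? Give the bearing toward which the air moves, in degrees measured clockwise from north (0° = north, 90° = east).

270°

The pressure-gradient force points toward the north (bearing 000°).
Geostrophic balance: in the Southern Hemisphere the Coriolis force deflects motion to the left, so the geostrophic wind blows 90° to the left of the pressure-gradient force (low pressure on the right).
Rotating 000° by 90° counterclockwise gives 270° — the wind blows toward the west.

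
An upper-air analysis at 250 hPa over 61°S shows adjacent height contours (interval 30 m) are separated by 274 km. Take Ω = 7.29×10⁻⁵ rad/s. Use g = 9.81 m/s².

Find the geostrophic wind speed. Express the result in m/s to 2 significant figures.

8.4 m/s

Coriolis parameter at 61°S:
f = 2Ω sin φ = 2 × 7.29×10⁻⁵ × sin 61° = 1.28×10⁻⁴ s⁻¹
Height gradient: |∂Z/∂n| = 30 m / 274000 m = 1.09×10⁻⁴
On a pressure surface, geostrophic balance gives V_g = (g/f)|∂Z/∂n|:
V_g = 9.81 × 1.09×10⁻⁴ / 1.28×10⁻⁴ = 8.42 m/s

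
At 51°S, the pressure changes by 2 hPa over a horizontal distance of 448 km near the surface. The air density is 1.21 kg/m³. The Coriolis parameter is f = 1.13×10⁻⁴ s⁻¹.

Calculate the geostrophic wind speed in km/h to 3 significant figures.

Pressure gradient: |∂P/∂n| = 200 Pa / 448000 m = 4.46×10⁻⁴ Pa/m
Geostrophic balance (pressure-gradient force = Coriolis force):
V_g = (1/(fρ)) |∂P/∂n| = 4.46×10⁻⁴ / (1.13×10⁻⁴ × 1.21) = 3.27 m/s
Converting: 3.27 m/s × 3.6 = 11.8 km/h

11.8 km/h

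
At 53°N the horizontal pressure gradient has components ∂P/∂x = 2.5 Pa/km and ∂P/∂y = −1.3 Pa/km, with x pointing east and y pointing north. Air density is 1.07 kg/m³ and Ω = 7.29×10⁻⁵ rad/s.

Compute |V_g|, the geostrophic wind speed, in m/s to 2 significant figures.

Coriolis parameter at 53°N:
f = 2Ω sin φ = 2 × 7.29×10⁻⁵ × sin 53° = 1.16×10⁻⁴ s⁻¹
Component geostrophic relations (x east, y north):
u_g = −(1/(fρ)) ∂P/∂y,  v_g = (1/(fρ)) ∂P/∂x
u_g = −(−1.3×10⁻³)/(1.16×10⁻⁴ × 1.07) = 10.4 m/s;  v_g = (2.5×10⁻³)/(1.16×10⁻⁴ × 1.07) = 20.1 m/s
|V_g| = √(u_g² + v_g²) = 22.6 m/s

23 m/s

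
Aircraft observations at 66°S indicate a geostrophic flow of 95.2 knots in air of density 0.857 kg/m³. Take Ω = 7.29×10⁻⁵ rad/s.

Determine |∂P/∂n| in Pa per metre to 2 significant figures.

Coriolis parameter at 66°S:
f = 2Ω sin φ = 2 × 7.29×10⁻⁵ × sin 66° = 1.33×10⁻⁴ s⁻¹
Wind speed in SI: 95.2 knots = 49.0 m/s
Geostrophic balance rearranged: |∂P/∂n| = f ρ V_g
|∂P/∂n| = 1.33×10⁻⁴ × 0.857 × 49.0 = 5.59×10⁻³ Pa/m

5.6×10⁻³ Pa/m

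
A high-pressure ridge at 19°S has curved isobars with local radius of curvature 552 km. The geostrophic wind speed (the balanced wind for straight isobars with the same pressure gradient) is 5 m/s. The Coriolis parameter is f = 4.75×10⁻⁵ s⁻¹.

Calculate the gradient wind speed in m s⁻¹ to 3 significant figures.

Around a high, pressure-gradient force acts outward with centrifugal, so Coriolis balances both:
fV = (1/ρ)|∂P/∂n| + V²/R  →  V² − fR·V + fR·V_g = 0
With fR = 4.75×10⁻⁵ × 552×10³ m = 26.2 m/s:
V = [fR − √((fR)² − 4 fR V_g)]/2 = [26.2 − √(26.2² − 4×26.2×5)]/2 = 6.72 m/s
Supergeostrophic (V > V_g = 5 m/s), as expected around a high.

6.72 m s⁻¹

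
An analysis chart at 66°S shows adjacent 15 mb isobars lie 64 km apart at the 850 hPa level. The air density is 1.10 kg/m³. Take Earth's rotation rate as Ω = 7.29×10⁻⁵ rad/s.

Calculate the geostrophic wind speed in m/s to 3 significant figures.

Coriolis parameter at 66°S:
f = 2Ω sin φ = 2 × 7.29×10⁻⁵ × sin 66° = 1.33×10⁻⁴ s⁻¹
Pressure gradient: |∂P/∂n| = 1500 Pa / 64000 m = 2.34×10⁻² Pa/m
Geostrophic balance (pressure-gradient force = Coriolis force):
V_g = (1/(fρ)) |∂P/∂n| = 2.34×10⁻² / (1.33×10⁻⁴ × 1.10) = 160 m/s

160 m/s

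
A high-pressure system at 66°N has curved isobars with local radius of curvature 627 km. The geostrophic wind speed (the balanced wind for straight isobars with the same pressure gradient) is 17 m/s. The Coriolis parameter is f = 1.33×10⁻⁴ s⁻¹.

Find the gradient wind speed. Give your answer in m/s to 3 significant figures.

23.8 m/s

Around a high, pressure-gradient force acts outward with centrifugal, so Coriolis balances both:
fV = (1/ρ)|∂P/∂n| + V²/R  →  V² − fR·V + fR·V_g = 0
With fR = 1.33×10⁻⁴ × 627×10³ m = 83.4 m/s:
V = [fR − √((fR)² − 4 fR V_g)]/2 = [83.4 − √(83.4² − 4×83.4×17)]/2 = 23.8 m/s
Supergeostrophic (V > V_g = 17 m/s), as expected around a high.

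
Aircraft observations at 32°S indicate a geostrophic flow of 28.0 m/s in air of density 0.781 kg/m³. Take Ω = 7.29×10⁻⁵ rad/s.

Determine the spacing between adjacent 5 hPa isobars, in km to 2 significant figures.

300 km

Coriolis parameter at 32°S:
f = 2Ω sin φ = 2 × 7.29×10⁻⁵ × sin 32° = 7.73×10⁻⁵ s⁻¹
Geostrophic balance rearranged: |∂P/∂n| = f ρ V_g
|∂P/∂n| = 7.73×10⁻⁵ × 0.781 × 28.0 = 1.69×10⁻³ Pa/m
Isobar spacing: Δn = ΔP/|∂P/∂n| = 500 Pa / 1.69×10⁻³ Pa/m = 295933 m ≈ 300 km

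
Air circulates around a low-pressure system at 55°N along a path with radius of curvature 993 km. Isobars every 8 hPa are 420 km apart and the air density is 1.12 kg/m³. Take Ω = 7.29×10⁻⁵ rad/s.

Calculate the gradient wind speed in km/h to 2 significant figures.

Coriolis parameter at 55°N:
f = 2Ω sin φ = 2 × 7.29×10⁻⁵ × sin 55° = 1.19×10⁻⁴ s⁻¹
Pressure gradient: |∂P/∂n| = 800 Pa / 420000 m = 1.90×10⁻³ Pa/m
Geostrophic speed: V_g = |∂P/∂n|/(fρ) = 1.90×10⁻³/(1.19×10⁻⁴ × 1.12) = 14.2 m/s
Around a low, centrifugal force acts outward with Coriolis, so pressure-gradient force balances both:
(1/ρ)|∂P/∂n| = fV + V²/R  →  V² + fR·V − fR·V_g = 0
With fR = 1.19×10⁻⁴ × 993×10³ m = 119 m/s:
V = [−fR + √((fR)² + 4 fR V_g)]/2 = [−119 + √(119² + 4×119×14.2)]/2 = 12.8 m/s
Subgeostrophic (V < V_g = 14.2 m/s), as expected around a low.
Converting: 12.8 m/s × 3.6 = 46 km/h

46 km/h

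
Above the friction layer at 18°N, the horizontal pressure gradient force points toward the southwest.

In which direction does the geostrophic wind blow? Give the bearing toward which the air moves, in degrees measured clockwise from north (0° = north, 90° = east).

315°

The pressure-gradient force points toward the southwest (bearing 225°).
Geostrophic balance: in the Northern Hemisphere the Coriolis force deflects motion to the right, so the geostrophic wind blows 90° to the right of the pressure-gradient force (low pressure on the left).
Rotating 225° by 90° clockwise gives 315° — the wind blows toward the northwest.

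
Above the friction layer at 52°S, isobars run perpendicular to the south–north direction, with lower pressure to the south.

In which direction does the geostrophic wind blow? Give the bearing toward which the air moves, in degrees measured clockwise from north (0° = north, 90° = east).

The pressure-gradient force points toward the south (bearing 180°).
Geostrophic balance: in the Southern Hemisphere the Coriolis force deflects motion to the left, so the geostrophic wind blows 90° to the left of the pressure-gradient force (low pressure on the right).
Rotating 180° by 90° counterclockwise gives 090° — the wind blows toward the east.

090°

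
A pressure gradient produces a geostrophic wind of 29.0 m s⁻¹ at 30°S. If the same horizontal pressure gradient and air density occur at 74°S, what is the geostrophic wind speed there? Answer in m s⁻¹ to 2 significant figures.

With the same pressure gradient and density, V_g ∝ 1/f ∝ 1/sin φ.
V₂ = V₁ · sin φ₁ / sin φ₂ = 29.0 × sin 30° / sin 74°
V₂ = 29.0 × 0.5000/0.9613 = 15 m s⁻¹

15 m s⁻¹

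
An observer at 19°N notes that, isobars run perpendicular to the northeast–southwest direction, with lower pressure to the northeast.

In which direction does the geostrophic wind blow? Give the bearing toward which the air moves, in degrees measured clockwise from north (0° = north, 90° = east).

135°

The pressure-gradient force points toward the northeast (bearing 045°).
Geostrophic balance: in the Northern Hemisphere the Coriolis force deflects motion to the right, so the geostrophic wind blows 90° to the right of the pressure-gradient force (low pressure on the left).
Rotating 045° by 90° clockwise gives 135° — the wind blows toward the southeast.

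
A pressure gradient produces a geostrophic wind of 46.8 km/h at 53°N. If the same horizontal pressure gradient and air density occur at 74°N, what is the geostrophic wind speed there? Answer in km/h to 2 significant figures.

With the same pressure gradient and density, V_g ∝ 1/f ∝ 1/sin φ.
V₂ = V₁ · sin φ₁ / sin φ₂ = 46.8 × sin 53° / sin 74°
V₂ = 46.8 × 0.7986/0.9613 = 39 km/h

39 km/h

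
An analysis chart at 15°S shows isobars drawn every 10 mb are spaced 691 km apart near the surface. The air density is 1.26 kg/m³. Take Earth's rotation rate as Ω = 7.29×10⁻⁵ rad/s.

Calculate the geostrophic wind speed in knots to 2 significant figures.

59 knots

Coriolis parameter at 15°S:
f = 2Ω sin φ = 2 × 7.29×10⁻⁵ × sin 15° = 3.77×10⁻⁵ s⁻¹
Pressure gradient: |∂P/∂n| = 1000 Pa / 691000 m = 1.45×10⁻³ Pa/m
Geostrophic balance (pressure-gradient force = Coriolis force):
V_g = (1/(fρ)) |∂P/∂n| = 1.45×10⁻³ / (3.77×10⁻⁵ × 1.26) = 30.4 m/s
Converting: 30.4 m/s × 1.944 = 59 knots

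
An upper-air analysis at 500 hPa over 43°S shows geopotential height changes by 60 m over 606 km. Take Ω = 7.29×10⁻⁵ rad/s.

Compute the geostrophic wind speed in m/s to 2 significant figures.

Coriolis parameter at 43°S:
f = 2Ω sin φ = 2 × 7.29×10⁻⁵ × sin 43° = 9.94×10⁻⁵ s⁻¹
Height gradient: |∂Z/∂n| = 60 m / 606000 m = 9.90×10⁻⁵
On a pressure surface, geostrophic balance gives V_g = (g/f)|∂Z/∂n|:
V_g = 9.81 × 9.90×10⁻⁵ / 9.94×10⁻⁵ = 9.77 m/s

9.8 m/s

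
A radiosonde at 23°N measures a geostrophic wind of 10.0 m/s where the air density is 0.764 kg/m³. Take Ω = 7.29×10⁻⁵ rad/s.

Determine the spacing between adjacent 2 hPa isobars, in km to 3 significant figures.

460 km

Coriolis parameter at 23°N:
f = 2Ω sin φ = 2 × 7.29×10⁻⁵ × sin 23° = 5.70×10⁻⁵ s⁻¹
Geostrophic balance rearranged: |∂P/∂n| = f ρ V_g
|∂P/∂n| = 5.70×10⁻⁵ × 0.764 × 10.0 = 4.35×10⁻⁴ Pa/m
Isobar spacing: Δn = ΔP/|∂P/∂n| = 200 Pa / 4.35×10⁻⁴ Pa/m = 459516 m ≈ 460 km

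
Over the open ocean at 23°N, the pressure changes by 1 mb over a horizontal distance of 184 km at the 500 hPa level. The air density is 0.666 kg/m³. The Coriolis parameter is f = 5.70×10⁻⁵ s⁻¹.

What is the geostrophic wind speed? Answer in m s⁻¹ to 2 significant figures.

14 m s⁻¹

Pressure gradient: |∂P/∂n| = 100 Pa / 184000 m = 5.43×10⁻⁴ Pa/m
Geostrophic balance (pressure-gradient force = Coriolis force):
V_g = (1/(fρ)) |∂P/∂n| = 5.43×10⁻⁴ / (5.70×10⁻⁵ × 0.666) = 14.3 m/s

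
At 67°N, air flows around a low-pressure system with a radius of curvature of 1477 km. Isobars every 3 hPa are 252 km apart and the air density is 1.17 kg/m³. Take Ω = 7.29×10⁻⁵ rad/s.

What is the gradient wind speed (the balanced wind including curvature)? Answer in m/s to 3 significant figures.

7.31 m/s

Coriolis parameter at 67°N:
f = 2Ω sin φ = 2 × 7.29×10⁻⁵ × sin 67° = 1.34×10⁻⁴ s⁻¹
Pressure gradient: |∂P/∂n| = 300 Pa / 252000 m = 1.19×10⁻³ Pa/m
Geostrophic speed: V_g = |∂P/∂n|/(fρ) = 1.19×10⁻³/(1.34×10⁻⁴ × 1.17) = 7.58 m/s
Around a low, centrifugal force acts outward with Coriolis, so pressure-gradient force balances both:
(1/ρ)|∂P/∂n| = fV + V²/R  →  V² + fR·V − fR·V_g = 0
With fR = 1.34×10⁻⁴ × 1477×10³ m = 198 m/s:
V = [−fR + √((fR)² + 4 fR V_g)]/2 = [−198 + √(198² + 4×198×7.58)]/2 = 7.31 m/s
Subgeostrophic (V < V_g = 7.58 m/s), as expected around a low.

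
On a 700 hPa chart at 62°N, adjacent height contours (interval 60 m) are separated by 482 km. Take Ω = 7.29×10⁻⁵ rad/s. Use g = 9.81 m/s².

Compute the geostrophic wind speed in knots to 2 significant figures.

18 knots

Coriolis parameter at 62°N:
f = 2Ω sin φ = 2 × 7.29×10⁻⁵ × sin 62° = 1.29×10⁻⁴ s⁻¹
Height gradient: |∂Z/∂n| = 60 m / 482000 m = 1.24×10⁻⁴
On a pressure surface, geostrophic balance gives V_g = (g/f)|∂Z/∂n|:
V_g = 9.81 × 1.24×10⁻⁴ / 1.29×10⁻⁴ = 9.49 m/s
Converting: 9.49 m/s × 1.944 = 18 knots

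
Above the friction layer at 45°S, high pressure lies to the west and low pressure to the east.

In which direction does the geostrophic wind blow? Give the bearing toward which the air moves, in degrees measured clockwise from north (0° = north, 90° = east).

The pressure-gradient force points toward the east (bearing 090°).
Geostrophic balance: in the Southern Hemisphere the Coriolis force deflects motion to the left, so the geostrophic wind blows 90° to the left of the pressure-gradient force (low pressure on the right).
Rotating 090° by 90° counterclockwise gives 000° — the wind blows toward the north.

000°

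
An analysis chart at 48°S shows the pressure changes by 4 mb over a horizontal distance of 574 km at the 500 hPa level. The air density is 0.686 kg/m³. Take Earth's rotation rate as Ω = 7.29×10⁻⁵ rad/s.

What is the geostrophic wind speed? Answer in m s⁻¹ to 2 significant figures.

9.4 m s⁻¹

Coriolis parameter at 48°S:
f = 2Ω sin φ = 2 × 7.29×10⁻⁵ × sin 48° = 1.08×10⁻⁴ s⁻¹
Pressure gradient: |∂P/∂n| = 400 Pa / 574000 m = 6.97×10⁻⁴ Pa/m
Geostrophic balance (pressure-gradient force = Coriolis force):
V_g = (1/(fρ)) |∂P/∂n| = 6.97×10⁻⁴ / (1.08×10⁻⁴ × 0.686) = 9.38 m/s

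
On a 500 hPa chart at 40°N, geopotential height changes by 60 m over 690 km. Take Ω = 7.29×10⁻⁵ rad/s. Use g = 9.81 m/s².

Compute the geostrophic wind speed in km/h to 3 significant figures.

32.8 km/h

Coriolis parameter at 40°N:
f = 2Ω sin φ = 2 × 7.29×10⁻⁵ × sin 40° = 9.37×10⁻⁵ s⁻¹
Height gradient: |∂Z/∂n| = 60 m / 690000 m = 8.70×10⁻⁵
On a pressure surface, geostrophic balance gives V_g = (g/f)|∂Z/∂n|:
V_g = 9.81 × 8.70×10⁻⁵ / 9.37×10⁻⁵ = 9.10 m/s
Converting: 9.10 m/s × 3.6 = 32.8 km/h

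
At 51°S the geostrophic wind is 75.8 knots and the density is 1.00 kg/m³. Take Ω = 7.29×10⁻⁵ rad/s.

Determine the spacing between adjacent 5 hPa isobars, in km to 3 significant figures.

113 km

Coriolis parameter at 51°S:
f = 2Ω sin φ = 2 × 7.29×10⁻⁵ × sin 51° = 1.13×10⁻⁴ s⁻¹
Wind speed in SI: 75.8 knots = 39.0 m/s
Geostrophic balance rearranged: |∂P/∂n| = f ρ V_g
|∂P/∂n| = 1.13×10⁻⁴ × 1.00 × 39.0 = 4.42×10⁻³ Pa/m
Isobar spacing: Δn = ΔP/|∂P/∂n| = 500 Pa / 4.42×10⁻³ Pa/m = 113163 m ≈ 113 km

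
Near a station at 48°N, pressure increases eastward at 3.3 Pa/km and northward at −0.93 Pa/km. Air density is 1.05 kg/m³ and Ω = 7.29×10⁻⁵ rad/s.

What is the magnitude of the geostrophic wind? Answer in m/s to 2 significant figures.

30 m/s

Coriolis parameter at 48°N:
f = 2Ω sin φ = 2 × 7.29×10⁻⁵ × sin 48° = 1.08×10⁻⁴ s⁻¹
Component geostrophic relations (x east, y north):
u_g = −(1/(fρ)) ∂P/∂y,  v_g = (1/(fρ)) ∂P/∂x
u_g = −(−0.93×10⁻³)/(1.08×10⁻⁴ × 1.05) = 8.17 m/s;  v_g = (3.3×10⁻³)/(1.08×10⁻⁴ × 1.05) = 29.0 m/s
|V_g| = √(u_g² + v_g²) = 30.1 m/s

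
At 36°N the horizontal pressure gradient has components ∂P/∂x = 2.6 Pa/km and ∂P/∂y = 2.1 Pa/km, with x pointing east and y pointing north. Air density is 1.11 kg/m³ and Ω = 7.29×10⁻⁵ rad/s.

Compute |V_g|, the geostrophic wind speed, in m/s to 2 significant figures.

Coriolis parameter at 36°N:
f = 2Ω sin φ = 2 × 7.29×10⁻⁵ × sin 36° = 8.57×10⁻⁵ s⁻¹
Component geostrophic relations (x east, y north):
u_g = −(1/(fρ)) ∂P/∂y,  v_g = (1/(fρ)) ∂P/∂x
u_g = −(2.1×10⁻³)/(8.57×10⁻⁵ × 1.11) = −22.1 m/s;  v_g = (2.6×10⁻³)/(8.57×10⁻⁵ × 1.11) = 27.3 m/s
|V_g| = √(u_g² + v_g²) = 35.1 m/s

35 m/s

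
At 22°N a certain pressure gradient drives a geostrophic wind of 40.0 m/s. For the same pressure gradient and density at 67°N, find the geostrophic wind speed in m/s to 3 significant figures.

16.3 m/s

With the same pressure gradient and density, V_g ∝ 1/f ∝ 1/sin φ.
V₂ = V₁ · sin φ₁ / sin φ₂ = 40.0 × sin 22° / sin 67°
V₂ = 40.0 × 0.3746/0.9205 = 16.3 m/s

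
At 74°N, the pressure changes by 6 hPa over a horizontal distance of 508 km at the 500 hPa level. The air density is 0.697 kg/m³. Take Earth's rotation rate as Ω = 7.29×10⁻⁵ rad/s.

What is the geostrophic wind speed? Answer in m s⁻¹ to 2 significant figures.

12 m s⁻¹

Coriolis parameter at 74°N:
f = 2Ω sin φ = 2 × 7.29×10⁻⁵ × sin 74° = 1.40×10⁻⁴ s⁻¹
Pressure gradient: |∂P/∂n| = 600 Pa / 508000 m = 1.18×10⁻³ Pa/m
Geostrophic balance (pressure-gradient force = Coriolis force):
V_g = (1/(fρ)) |∂P/∂n| = 1.18×10⁻³ / (1.40×10⁻⁴ × 0.697) = 12.1 m/s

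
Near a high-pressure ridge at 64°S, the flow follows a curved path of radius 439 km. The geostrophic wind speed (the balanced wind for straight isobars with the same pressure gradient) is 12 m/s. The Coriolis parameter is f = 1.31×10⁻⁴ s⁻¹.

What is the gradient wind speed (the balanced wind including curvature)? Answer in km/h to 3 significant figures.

61.4 km/h

Around a high, pressure-gradient force acts outward with centrifugal, so Coriolis balances both:
fV = (1/ρ)|∂P/∂n| + V²/R  →  V² − fR·V + fR·V_g = 0
With fR = 1.31×10⁻⁴ × 439×10³ m = 57.5 m/s:
V = [fR − √((fR)² − 4 fR V_g)]/2 = [57.5 − √(57.5² − 4×57.5×12)]/2 = 17.1 m/s
Supergeostrophic (V > V_g = 12 m/s), as expected around a high.
Converting: 17.1 m/s × 3.6 = 61.4 km/h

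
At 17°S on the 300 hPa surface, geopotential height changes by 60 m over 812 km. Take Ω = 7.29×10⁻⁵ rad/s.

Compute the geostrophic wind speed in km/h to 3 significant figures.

Coriolis parameter at 17°S:
f = 2Ω sin φ = 2 × 7.29×10⁻⁵ × sin 17° = 4.26×10⁻⁵ s⁻¹
Height gradient: |∂Z/∂n| = 60 m / 812000 m = 7.39×10⁻⁵
On a pressure surface, geostrophic balance gives V_g = (g/f)|∂Z/∂n|:
V_g = 9.81 × 7.39×10⁻⁵ / 4.26×10⁻⁵ = 17.0 m/s
Converting: 17.0 m/s × 3.6 = 61.2 km/h

61.2 km/h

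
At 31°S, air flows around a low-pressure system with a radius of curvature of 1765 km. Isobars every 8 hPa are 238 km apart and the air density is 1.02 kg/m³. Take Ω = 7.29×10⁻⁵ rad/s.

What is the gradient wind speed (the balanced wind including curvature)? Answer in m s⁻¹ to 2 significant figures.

Coriolis parameter at 31°S:
f = 2Ω sin φ = 2 × 7.29×10⁻⁵ × sin 31° = 7.51×10⁻⁵ s⁻¹
Pressure gradient: |∂P/∂n| = 800 Pa / 238000 m = 3.36×10⁻³ Pa/m
Geostrophic speed: V_g = |∂P/∂n|/(fρ) = 3.36×10⁻³/(7.51×10⁻⁵ × 1.02) = 43.9 m/s
Around a low, centrifugal force acts outward with Coriolis, so pressure-gradient force balances both:
(1/ρ)|∂P/∂n| = fV + V²/R  →  V² + fR·V − fR·V_g = 0
With fR = 7.51×10⁻⁵ × 1765×10³ m = 133 m/s:
V = [−fR + √((fR)² + 4 fR V_g)]/2 = [−133 + √(133² + 4×133×43.9)]/2 = 34.8 m/s
Subgeostrophic (V < V_g = 43.9 m/s), as expected around a low.

35 m s⁻¹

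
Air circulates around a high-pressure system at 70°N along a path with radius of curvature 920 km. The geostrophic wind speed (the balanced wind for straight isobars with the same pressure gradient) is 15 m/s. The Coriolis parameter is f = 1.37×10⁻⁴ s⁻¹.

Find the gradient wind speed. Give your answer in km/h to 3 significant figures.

Around a high, pressure-gradient force acts outward with centrifugal, so Coriolis balances both:
fV = (1/ρ)|∂P/∂n| + V²/R  →  V² − fR·V + fR·V_g = 0
With fR = 1.37×10⁻⁴ × 920×10³ m = 126 m/s:
V = [fR − √((fR)² − 4 fR V_g)]/2 = [126 − √(126² − 4×126×15)]/2 = 17.4 m/s
Supergeostrophic (V > V_g = 15 m/s), as expected around a high.
Converting: 17.4 m/s × 3.6 = 62.7 km/h

62.7 km/h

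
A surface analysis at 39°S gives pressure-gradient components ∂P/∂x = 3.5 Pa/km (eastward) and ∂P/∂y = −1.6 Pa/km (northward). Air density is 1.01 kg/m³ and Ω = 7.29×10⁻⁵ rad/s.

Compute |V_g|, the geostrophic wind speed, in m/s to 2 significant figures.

Coriolis parameter at 39°S:
f = 2Ω sin φ = 2 × 7.29×10⁻⁵ × sin 39° = 9.18×10⁻⁵ s⁻¹
In the Southern Hemisphere f is negative: f = −9.18×10⁻⁵ s⁻¹.
Component geostrophic relations (x east, y north):
u_g = −(1/(fρ)) ∂P/∂y,  v_g = (1/(fρ)) ∂P/∂x
u_g = −(−1.6×10⁻³)/(−9.18×10⁻⁵ × 1.01) = −17.3 m/s;  v_g = (3.5×10⁻³)/(−9.18×10⁻⁵ × 1.01) = −37.8 m/s
|V_g| = √(u_g² + v_g²) = 41.5 m/s

42 m/s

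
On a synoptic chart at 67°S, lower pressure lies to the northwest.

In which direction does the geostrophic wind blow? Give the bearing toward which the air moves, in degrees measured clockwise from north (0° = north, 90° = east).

225°

The pressure-gradient force points toward the northwest (bearing 315°).
Geostrophic balance: in the Southern Hemisphere the Coriolis force deflects motion to the left, so the geostrophic wind blows 90° to the left of the pressure-gradient force (low pressure on the right).
Rotating 315° by 90° counterclockwise gives 225° — the wind blows toward the southwest.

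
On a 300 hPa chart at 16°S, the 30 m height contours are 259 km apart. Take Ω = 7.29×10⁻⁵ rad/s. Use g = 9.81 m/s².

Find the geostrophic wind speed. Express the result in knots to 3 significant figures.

55.0 knots

Coriolis parameter at 16°S:
f = 2Ω sin φ = 2 × 7.29×10⁻⁵ × sin 16° = 4.02×10⁻⁵ s⁻¹
Height gradient: |∂Z/∂n| = 30 m / 259000 m = 1.16×10⁻⁴
On a pressure surface, geostrophic balance gives V_g = (g/f)|∂Z/∂n|:
V_g = 9.81 × 1.16×10⁻⁴ / 4.02×10⁻⁵ = 28.3 m/s
Converting: 28.3 m/s × 1.944 = 55.0 knots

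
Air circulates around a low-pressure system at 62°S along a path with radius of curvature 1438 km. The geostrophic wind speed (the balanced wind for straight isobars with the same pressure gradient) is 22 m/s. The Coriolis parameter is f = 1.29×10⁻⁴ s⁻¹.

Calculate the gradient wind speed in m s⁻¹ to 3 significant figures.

19.9 m s⁻¹

Around a low, centrifugal force acts outward with Coriolis, so pressure-gradient force balances both:
(1/ρ)|∂P/∂n| = fV + V²/R  →  V² + fR·V − fR·V_g = 0
With fR = 1.29×10⁻⁴ × 1438×10³ m = 186 m/s:
V = [−fR + √((fR)² + 4 fR V_g)]/2 = [−186 + √(186² + 4×186×22)]/2 = 19.9 m/s
Subgeostrophic (V < V_g = 22 m/s), as expected around a low.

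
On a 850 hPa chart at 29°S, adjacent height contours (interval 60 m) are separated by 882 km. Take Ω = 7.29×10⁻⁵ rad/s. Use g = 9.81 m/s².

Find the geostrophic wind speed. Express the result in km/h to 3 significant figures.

34.0 km/h

Coriolis parameter at 29°S:
f = 2Ω sin φ = 2 × 7.29×10⁻⁵ × sin 29° = 7.07×10⁻⁵ s⁻¹
Height gradient: |∂Z/∂n| = 60 m / 882000 m = 6.80×10⁻⁵
On a pressure surface, geostrophic balance gives V_g = (g/f)|∂Z/∂n|:
V_g = 9.81 × 6.80×10⁻⁵ / 7.07×10⁻⁵ = 9.44 m/s
Converting: 9.44 m/s × 3.6 = 34.0 km/h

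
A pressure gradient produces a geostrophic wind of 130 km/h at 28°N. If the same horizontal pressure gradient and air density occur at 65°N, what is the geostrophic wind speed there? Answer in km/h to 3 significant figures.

With the same pressure gradient and density, V_g ∝ 1/f ∝ 1/sin φ.
V₂ = V₁ · sin φ₁ / sin φ₂ = 130 × sin 28° / sin 65°
V₂ = 130 × 0.4695/0.9063 = 67.3 km/h

67.3 km/h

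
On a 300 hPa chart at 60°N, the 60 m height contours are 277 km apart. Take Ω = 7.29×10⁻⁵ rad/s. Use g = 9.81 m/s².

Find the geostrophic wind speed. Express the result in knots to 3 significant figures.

32.7 knots

Coriolis parameter at 60°N:
f = 2Ω sin φ = 2 × 7.29×10⁻⁵ × sin 60° = 1.26×10⁻⁴ s⁻¹
Height gradient: |∂Z/∂n| = 60 m / 277000 m = 2.17×10⁻⁴
On a pressure surface, geostrophic balance gives V_g = (g/f)|∂Z/∂n|:
V_g = 9.81 × 2.17×10⁻⁴ / 1.26×10⁻⁴ = 16.8 m/s
Converting: 16.8 m/s × 1.944 = 32.7 knots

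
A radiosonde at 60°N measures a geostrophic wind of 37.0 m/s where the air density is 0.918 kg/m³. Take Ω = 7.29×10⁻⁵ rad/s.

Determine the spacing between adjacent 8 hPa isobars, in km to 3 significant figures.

Coriolis parameter at 60°N:
f = 2Ω sin φ = 2 × 7.29×10⁻⁵ × sin 60° = 1.26×10⁻⁴ s⁻¹
Geostrophic balance rearranged: |∂P/∂n| = f ρ V_g
|∂P/∂n| = 1.26×10⁻⁴ × 0.918 × 37.0 = 4.29×10⁻³ Pa/m
Isobar spacing: Δn = ΔP/|∂P/∂n| = 800 Pa / 4.29×10⁻³ Pa/m = 186534 m ≈ 187 km

187 km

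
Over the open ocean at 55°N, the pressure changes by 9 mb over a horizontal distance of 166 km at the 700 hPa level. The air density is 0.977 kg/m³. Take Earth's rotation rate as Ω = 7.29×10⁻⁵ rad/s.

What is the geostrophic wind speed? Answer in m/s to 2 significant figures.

Coriolis parameter at 55°N:
f = 2Ω sin φ = 2 × 7.29×10⁻⁵ × sin 55° = 1.19×10⁻⁴ s⁻¹
Pressure gradient: |∂P/∂n| = 900 Pa / 166000 m = 5.42×10⁻³ Pa/m
Geostrophic balance (pressure-gradient force = Coriolis force):
V_g = (1/(fρ)) |∂P/∂n| = 5.42×10⁻³ / (1.19×10⁻⁴ × 0.977) = 46.5 m/s

46 m/s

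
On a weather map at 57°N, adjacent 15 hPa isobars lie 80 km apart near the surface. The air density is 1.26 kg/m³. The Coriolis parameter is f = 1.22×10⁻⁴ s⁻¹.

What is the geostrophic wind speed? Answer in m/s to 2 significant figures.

120 m/s

Pressure gradient: |∂P/∂n| = 1500 Pa / 80000 m = 1.88×10⁻² Pa/m
Geostrophic balance (pressure-gradient force = Coriolis force):
V_g = (1/(fρ)) |∂P/∂n| = 1.88×10⁻² / (1.22×10⁻⁴ × 1.26) = 122 m/s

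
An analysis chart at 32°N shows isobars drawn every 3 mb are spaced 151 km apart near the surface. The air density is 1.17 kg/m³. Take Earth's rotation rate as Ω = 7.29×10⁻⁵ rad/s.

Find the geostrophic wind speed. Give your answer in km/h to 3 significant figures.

Coriolis parameter at 32°N:
f = 2Ω sin φ = 2 × 7.29×10⁻⁵ × sin 32° = 7.73×10⁻⁵ s⁻¹
Pressure gradient: |∂P/∂n| = 300 Pa / 151000 m = 1.99×10⁻³ Pa/m
Geostrophic balance (pressure-gradient force = Coriolis force):
V_g = (1/(fρ)) |∂P/∂n| = 1.99×10⁻³ / (7.73×10⁻⁵ × 1.17) = 22.0 m/s
Converting: 22.0 m/s × 3.6 = 79.1 km/h

79.1 km/h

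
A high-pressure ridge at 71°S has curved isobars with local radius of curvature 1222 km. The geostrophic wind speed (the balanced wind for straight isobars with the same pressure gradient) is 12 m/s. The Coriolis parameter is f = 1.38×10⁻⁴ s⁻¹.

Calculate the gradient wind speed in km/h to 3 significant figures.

Around a high, pressure-gradient force acts outward with centrifugal, so Coriolis balances both:
fV = (1/ρ)|∂P/∂n| + V²/R  →  V² − fR·V + fR·V_g = 0
With fR = 1.38×10⁻⁴ × 1222×10³ m = 169 m/s:
V = [fR − √((fR)² − 4 fR V_g)]/2 = [169 − √(169² − 4×169×12)]/2 = 13 m/s
Supergeostrophic (V > V_g = 12 m/s), as expected around a high.
Converting: 13 m/s × 3.6 = 46.8 km/h

46.8 km/h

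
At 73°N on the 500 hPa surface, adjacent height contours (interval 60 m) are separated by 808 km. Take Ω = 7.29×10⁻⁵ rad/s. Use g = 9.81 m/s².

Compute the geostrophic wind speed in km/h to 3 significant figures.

Coriolis parameter at 73°N:
f = 2Ω sin φ = 2 × 7.29×10⁻⁵ × sin 73° = 1.39×10⁻⁴ s⁻¹
Height gradient: |∂Z/∂n| = 60 m / 808000 m = 7.43×10⁻⁵
On a pressure surface, geostrophic balance gives V_g = (g/f)|∂Z/∂n|:
V_g = 9.81 × 7.43×10⁻⁵ / 1.39×10⁻⁴ = 5.22 m/s
Converting: 5.22 m/s × 3.6 = 18.8 km/h

18.8 km/h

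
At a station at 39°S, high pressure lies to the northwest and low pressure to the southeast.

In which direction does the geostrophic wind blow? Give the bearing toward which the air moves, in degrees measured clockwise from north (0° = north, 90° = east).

045°

The pressure-gradient force points toward the southeast (bearing 135°).
Geostrophic balance: in the Southern Hemisphere the Coriolis force deflects motion to the left, so the geostrophic wind blows 90° to the left of the pressure-gradient force (low pressure on the right).
Rotating 135° by 90° counterclockwise gives 045° — the wind blows toward the northeast.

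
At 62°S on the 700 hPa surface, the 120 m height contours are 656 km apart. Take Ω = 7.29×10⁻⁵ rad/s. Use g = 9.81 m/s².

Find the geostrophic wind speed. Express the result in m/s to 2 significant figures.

14 m/s

Coriolis parameter at 62°S:
f = 2Ω sin φ = 2 × 7.29×10⁻⁵ × sin 62° = 1.29×10⁻⁴ s⁻¹
Height gradient: |∂Z/∂n| = 120 m / 656000 m = 1.83×10⁻⁴
On a pressure surface, geostrophic balance gives V_g = (g/f)|∂Z/∂n|:
V_g = 9.81 × 1.83×10⁻⁴ / 1.29×10⁻⁴ = 13.9 m/s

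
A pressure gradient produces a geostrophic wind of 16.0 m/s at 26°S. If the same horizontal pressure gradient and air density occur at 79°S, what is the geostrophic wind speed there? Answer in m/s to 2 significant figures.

7.1 m/s

With the same pressure gradient and density, V_g ∝ 1/f ∝ 1/sin φ.
V₂ = V₁ · sin φ₁ / sin φ₂ = 16.0 × sin 26° / sin 79°
V₂ = 16.0 × 0.4384/0.9816 = 7.1 m/s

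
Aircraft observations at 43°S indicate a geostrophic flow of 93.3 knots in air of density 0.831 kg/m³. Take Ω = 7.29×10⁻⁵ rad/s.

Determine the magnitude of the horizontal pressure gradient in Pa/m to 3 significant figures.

Coriolis parameter at 43°S:
f = 2Ω sin φ = 2 × 7.29×10⁻⁵ × sin 43° = 9.94×10⁻⁵ s⁻¹
Wind speed in SI: 93.3 knots = 48.0 m/s
Geostrophic balance rearranged: |∂P/∂n| = f ρ V_g
|∂P/∂n| = 9.94×10⁻⁵ × 0.831 × 48.0 = 3.97×10⁻³ Pa/m

3.97×10⁻³ Pa/m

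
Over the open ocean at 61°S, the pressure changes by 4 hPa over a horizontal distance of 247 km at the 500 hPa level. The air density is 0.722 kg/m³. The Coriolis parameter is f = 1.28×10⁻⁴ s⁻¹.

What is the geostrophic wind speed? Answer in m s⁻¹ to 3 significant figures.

Pressure gradient: |∂P/∂n| = 400 Pa / 247000 m = 1.62×10⁻³ Pa/m
Geostrophic balance (pressure-gradient force = Coriolis force):
V_g = (1/(fρ)) |∂P/∂n| = 1.62×10⁻³ / (1.28×10⁻⁴ × 0.722) = 17.5 m/s

17.5 m s⁻¹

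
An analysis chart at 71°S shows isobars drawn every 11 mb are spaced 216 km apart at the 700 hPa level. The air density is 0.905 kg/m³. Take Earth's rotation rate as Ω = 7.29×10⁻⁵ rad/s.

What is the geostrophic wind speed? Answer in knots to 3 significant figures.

Coriolis parameter at 71°S:
f = 2Ω sin φ = 2 × 7.29×10⁻⁵ × sin 71° = 1.38×10⁻⁴ s⁻¹
Pressure gradient: |∂P/∂n| = 1100 Pa / 216000 m = 5.09×10⁻³ Pa/m
Geostrophic balance (pressure-gradient force = Coriolis force):
V_g = (1/(fρ)) |∂P/∂n| = 5.09×10⁻³ / (1.38×10⁻⁴ × 0.905) = 40.8 m/s
Converting: 40.8 m/s × 1.944 = 79.3 knots

79.3 knots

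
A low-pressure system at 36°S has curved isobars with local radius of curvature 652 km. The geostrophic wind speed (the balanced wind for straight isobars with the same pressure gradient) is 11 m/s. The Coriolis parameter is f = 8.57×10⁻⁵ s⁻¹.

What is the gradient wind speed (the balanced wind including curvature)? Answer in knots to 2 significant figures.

Around a low, centrifugal force acts outward with Coriolis, so pressure-gradient force balances both:
(1/ρ)|∂P/∂n| = fV + V²/R  →  V² + fR·V − fR·V_g = 0
With fR = 8.57×10⁻⁵ × 652×10³ m = 55.9 m/s:
V = [−fR + √((fR)² + 4 fR V_g)]/2 = [−55.9 + √(55.9² + 4×55.9×11)]/2 = 9.41 m/s
Subgeostrophic (V < V_g = 11 m/s), as expected around a low.
Converting: 9.41 m/s × 1.944 = 18 knots

18 knots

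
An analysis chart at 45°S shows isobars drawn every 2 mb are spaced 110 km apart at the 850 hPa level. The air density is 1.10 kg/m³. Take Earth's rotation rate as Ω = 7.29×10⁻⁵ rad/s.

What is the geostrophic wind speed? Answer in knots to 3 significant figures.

Coriolis parameter at 45°S:
f = 2Ω sin φ = 2 × 7.29×10⁻⁵ × sin 45° = 1.03×10⁻⁴ s⁻¹
Pressure gradient: |∂P/∂n| = 200 Pa / 110000 m = 1.82×10⁻³ Pa/m
Geostrophic balance (pressure-gradient force = Coriolis force):
V_g = (1/(fρ)) |∂P/∂n| = 1.82×10⁻³ / (1.03×10⁻⁴ × 1.10) = 16.0 m/s
Converting: 16.0 m/s × 1.944 = 31.2 knots

31.2 knots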